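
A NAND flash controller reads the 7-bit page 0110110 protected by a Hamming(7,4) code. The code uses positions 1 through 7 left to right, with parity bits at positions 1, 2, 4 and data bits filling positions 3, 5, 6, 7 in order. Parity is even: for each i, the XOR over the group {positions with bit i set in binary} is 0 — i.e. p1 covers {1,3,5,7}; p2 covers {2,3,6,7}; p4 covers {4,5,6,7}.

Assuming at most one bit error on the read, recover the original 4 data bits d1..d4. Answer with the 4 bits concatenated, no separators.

s1 (pos 1,3,5,7): 0⊕1⊕1⊕0 = 0
s2 (pos 2,3,6,7): 1⊕1⊕1⊕0 = 1
s4 (pos 4,5,6,7): 0⊕1⊕1⊕0 = 0
Syndrome s4…s1 = 010 → error at position 2.
Flip position 2: 0110110 → 0010110
Read data bits from positions 3,5,6,7: 1110

1110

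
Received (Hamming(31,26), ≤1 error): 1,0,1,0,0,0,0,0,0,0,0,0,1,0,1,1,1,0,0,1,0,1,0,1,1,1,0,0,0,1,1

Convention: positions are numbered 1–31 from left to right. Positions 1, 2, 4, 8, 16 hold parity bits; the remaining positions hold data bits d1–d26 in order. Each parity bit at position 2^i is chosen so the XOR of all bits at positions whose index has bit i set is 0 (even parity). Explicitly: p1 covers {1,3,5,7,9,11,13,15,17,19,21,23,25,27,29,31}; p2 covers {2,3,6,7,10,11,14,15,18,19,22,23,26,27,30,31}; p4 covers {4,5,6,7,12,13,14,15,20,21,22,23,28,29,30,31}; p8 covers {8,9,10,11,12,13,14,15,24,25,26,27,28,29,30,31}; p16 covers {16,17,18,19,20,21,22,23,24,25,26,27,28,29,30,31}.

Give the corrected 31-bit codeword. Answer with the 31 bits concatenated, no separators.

1010000000001011100101010100011

s1 (pos 1,3,5,7,9,11,13,15,17,19,21,23,25,27,29,31): 1⊕1⊕0⊕0⊕0⊕0⊕1⊕1⊕1⊕0⊕0⊕0⊕1⊕0⊕0⊕1 = 1
s2 (pos 2,3,6,7,10,11,14,15,18,19,22,23,26,27,30,31): 0⊕1⊕0⊕0⊕0⊕0⊕0⊕1⊕0⊕0⊕1⊕0⊕1⊕0⊕1⊕1 = 0
s4 (pos 4,5,6,7,12,13,14,15,20,21,22,23,28,29,30,31): 0⊕0⊕0⊕0⊕0⊕1⊕0⊕1⊕1⊕0⊕1⊕0⊕0⊕0⊕1⊕1 = 0
s8 (pos 8,9,10,11,12,13,14,15,24,25,26,27,28,29,30,31): 0⊕0⊕0⊕0⊕0⊕1⊕0⊕1⊕1⊕1⊕1⊕0⊕0⊕0⊕1⊕1 = 1
s16 (pos 16,17,18,19,20,21,22,23,24,25,26,27,28,29,30,31): 1⊕1⊕0⊕0⊕1⊕0⊕1⊕0⊕1⊕1⊕1⊕0⊕0⊕0⊕1⊕1 = 1
Syndrome s16…s1 = 11001 → error at position 25.
Flip position 25: 1010000000001011100101011100011 → 1010000000001011100101010100011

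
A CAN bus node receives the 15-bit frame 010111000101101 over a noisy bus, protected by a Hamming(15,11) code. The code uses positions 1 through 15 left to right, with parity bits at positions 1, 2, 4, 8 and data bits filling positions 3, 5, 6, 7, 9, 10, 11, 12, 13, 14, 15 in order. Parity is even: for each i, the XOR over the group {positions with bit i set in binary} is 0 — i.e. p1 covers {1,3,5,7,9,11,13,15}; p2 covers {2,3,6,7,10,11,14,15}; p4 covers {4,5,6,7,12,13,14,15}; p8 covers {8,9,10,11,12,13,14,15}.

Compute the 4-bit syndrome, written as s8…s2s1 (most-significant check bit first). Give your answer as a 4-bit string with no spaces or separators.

s1 (pos 1,3,5,7,9,11,13,15): 0⊕0⊕1⊕0⊕0⊕0⊕1⊕1 = 1
s2 (pos 2,3,6,7,10,11,14,15): 1⊕0⊕1⊕0⊕1⊕0⊕0⊕1 = 0
s4 (pos 4,5,6,7,12,13,14,15): 1⊕1⊕1⊕0⊕1⊕1⊕0⊕1 = 0
s8 (pos 8,9,10,11,12,13,14,15): 0⊕0⊕1⊕0⊕1⊕1⊕0⊕1 = 0
Syndrome s8…s1 = 0001 → error at position 1.

0001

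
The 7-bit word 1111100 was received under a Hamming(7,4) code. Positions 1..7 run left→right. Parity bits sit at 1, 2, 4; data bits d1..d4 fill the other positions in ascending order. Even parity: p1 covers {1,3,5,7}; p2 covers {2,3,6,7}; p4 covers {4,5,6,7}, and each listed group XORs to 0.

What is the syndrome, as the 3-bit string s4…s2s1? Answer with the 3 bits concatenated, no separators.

s1 (pos 1,3,5,7): 1⊕1⊕1⊕0 = 1
s2 (pos 2,3,6,7): 1⊕1⊕0⊕0 = 0
s4 (pos 4,5,6,7): 1⊕1⊕0⊕0 = 0
Syndrome s4…s1 = 001 → error at position 1.

001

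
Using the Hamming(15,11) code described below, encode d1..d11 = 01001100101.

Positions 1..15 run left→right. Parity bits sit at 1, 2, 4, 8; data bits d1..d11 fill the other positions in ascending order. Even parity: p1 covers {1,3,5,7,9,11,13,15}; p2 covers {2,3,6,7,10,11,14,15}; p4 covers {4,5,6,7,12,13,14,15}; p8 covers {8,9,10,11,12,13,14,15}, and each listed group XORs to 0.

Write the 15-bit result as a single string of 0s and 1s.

Place data at non-parity positions: p1 p2 0 p4 1 0 0 p8 1 1 0 0 1 0 1
p1 (pos 1,3,5,7,9,11,13,15): XOR of data positions = 0⊕1⊕0⊕1⊕0⊕1⊕1 = 0
p2 (pos 2,3,6,7,10,11,14,15): XOR of data positions = 0⊕0⊕0⊕1⊕0⊕0⊕1 = 0
p4 (pos 4,5,6,7,12,13,14,15): XOR of data positions = 1⊕0⊕0⊕0⊕1⊕0⊕1 = 1
p8 (pos 8,9,10,11,12,13,14,15): XOR of data positions = 1⊕1⊕0⊕0⊕1⊕0⊕1 = 0
Codeword: 000110001100101

000110001100101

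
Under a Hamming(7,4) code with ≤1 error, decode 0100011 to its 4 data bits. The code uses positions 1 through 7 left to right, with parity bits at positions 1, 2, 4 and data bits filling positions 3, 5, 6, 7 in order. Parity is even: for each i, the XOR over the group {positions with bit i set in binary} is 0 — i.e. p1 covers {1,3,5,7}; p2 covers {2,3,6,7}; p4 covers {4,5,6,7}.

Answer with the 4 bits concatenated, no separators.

1011

s1 (pos 1,3,5,7): 0⊕0⊕0⊕1 = 1
s2 (pos 2,3,6,7): 1⊕0⊕1⊕1 = 1
s4 (pos 4,5,6,7): 0⊕0⊕1⊕1 = 0
Syndrome s4…s1 = 011 → error at position 3.
Flip position 3: 0100011 → 0110011
Read data bits from positions 3,5,6,7: 1011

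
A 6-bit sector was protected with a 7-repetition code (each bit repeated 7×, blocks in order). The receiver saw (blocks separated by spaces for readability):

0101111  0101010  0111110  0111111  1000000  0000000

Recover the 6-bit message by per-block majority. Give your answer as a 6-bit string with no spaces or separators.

101100

Block 1 (0101111): 5 ones → 1
Block 2 (0101010): 3 ones → 0
Block 3 (0111110): 5 ones → 1
Block 4 (0111111): 6 ones → 1
Block 5 (1000000): 1 one → 0
Block 6 (0000000): 0 ones → 0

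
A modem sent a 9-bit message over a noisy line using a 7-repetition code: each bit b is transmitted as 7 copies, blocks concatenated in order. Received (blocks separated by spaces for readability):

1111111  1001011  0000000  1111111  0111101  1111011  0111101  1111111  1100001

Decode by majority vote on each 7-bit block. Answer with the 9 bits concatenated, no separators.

Block 1 (1111111): 7 ones → 1
Block 2 (1001011): 4 ones → 1
Block 3 (0000000): 0 ones → 0
Block 4 (1111111): 7 ones → 1
Block 5 (0111101): 5 ones → 1
Block 6 (1111011): 6 ones → 1
Block 7 (0111101): 5 ones → 1
Block 8 (1111111): 7 ones → 1
Block 9 (1100001): 3 ones → 0

110111110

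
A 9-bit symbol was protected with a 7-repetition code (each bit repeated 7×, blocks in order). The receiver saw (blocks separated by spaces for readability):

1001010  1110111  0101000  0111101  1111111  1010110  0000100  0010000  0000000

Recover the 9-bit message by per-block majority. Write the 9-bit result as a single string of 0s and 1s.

010111000

Block 1 (1001010): 3 ones → 0
Block 2 (1110111): 6 ones → 1
Block 3 (0101000): 2 ones → 0
Block 4 (0111101): 5 ones → 1
Block 5 (1111111): 7 ones → 1
Block 6 (1010110): 4 ones → 1
Block 7 (0000100): 1 one → 0
Block 8 (0010000): 1 one → 0
Block 9 (0000000): 0 ones → 0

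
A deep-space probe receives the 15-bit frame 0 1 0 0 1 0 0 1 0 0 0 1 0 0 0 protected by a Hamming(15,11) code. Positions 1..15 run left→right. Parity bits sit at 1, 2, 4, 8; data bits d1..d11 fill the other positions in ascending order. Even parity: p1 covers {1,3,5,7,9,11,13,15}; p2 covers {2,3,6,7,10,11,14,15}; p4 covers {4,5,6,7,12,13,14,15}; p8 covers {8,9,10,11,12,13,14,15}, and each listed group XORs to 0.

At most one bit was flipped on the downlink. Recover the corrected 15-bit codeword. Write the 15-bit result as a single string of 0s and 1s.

011010010001000

s1 (pos 1,3,5,7,9,11,13,15): 0⊕0⊕1⊕0⊕0⊕0⊕0⊕0 = 1
s2 (pos 2,3,6,7,10,11,14,15): 1⊕0⊕0⊕0⊕0⊕0⊕0⊕0 = 1
s4 (pos 4,5,6,7,12,13,14,15): 0⊕1⊕0⊕0⊕1⊕0⊕0⊕0 = 0
s8 (pos 8,9,10,11,12,13,14,15): 1⊕0⊕0⊕0⊕1⊕0⊕0⊕0 = 0
Syndrome s8…s1 = 0011 → error at position 3.
Flip position 3: 010010010001000 → 011010010001000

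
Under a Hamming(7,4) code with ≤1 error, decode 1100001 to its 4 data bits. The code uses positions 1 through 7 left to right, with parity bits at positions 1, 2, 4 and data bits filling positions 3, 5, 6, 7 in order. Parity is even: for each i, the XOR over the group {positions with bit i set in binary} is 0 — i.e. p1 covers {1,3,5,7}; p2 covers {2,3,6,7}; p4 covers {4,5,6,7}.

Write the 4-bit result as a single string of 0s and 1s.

0001

s1 (pos 1,3,5,7): 1⊕0⊕0⊕1 = 0
s2 (pos 2,3,6,7): 1⊕0⊕0⊕1 = 0
s4 (pos 4,5,6,7): 0⊕0⊕0⊕1 = 1
Syndrome s4…s1 = 100 → error at position 4.
Flip position 4: 1100001 → 1101001
Read data bits from positions 3,5,6,7: 0001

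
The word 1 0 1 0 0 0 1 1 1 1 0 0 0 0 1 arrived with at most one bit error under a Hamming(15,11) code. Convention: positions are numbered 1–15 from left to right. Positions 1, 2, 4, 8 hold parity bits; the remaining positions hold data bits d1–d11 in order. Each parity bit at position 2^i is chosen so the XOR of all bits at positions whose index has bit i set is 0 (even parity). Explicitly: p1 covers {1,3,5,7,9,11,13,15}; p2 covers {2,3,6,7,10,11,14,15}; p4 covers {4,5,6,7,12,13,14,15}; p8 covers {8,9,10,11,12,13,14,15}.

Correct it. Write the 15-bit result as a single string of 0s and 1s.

s1 (pos 1,3,5,7,9,11,13,15): 1⊕1⊕0⊕1⊕1⊕0⊕0⊕1 = 1
s2 (pos 2,3,6,7,10,11,14,15): 0⊕1⊕0⊕1⊕1⊕0⊕0⊕1 = 0
s4 (pos 4,5,6,7,12,13,14,15): 0⊕0⊕0⊕1⊕0⊕0⊕0⊕1 = 0
s8 (pos 8,9,10,11,12,13,14,15): 1⊕1⊕1⊕0⊕0⊕0⊕0⊕1 = 0
Syndrome s8…s1 = 0001 → error at position 1.
Flip position 1: 101000111100001 → 001000111100001

001000111100001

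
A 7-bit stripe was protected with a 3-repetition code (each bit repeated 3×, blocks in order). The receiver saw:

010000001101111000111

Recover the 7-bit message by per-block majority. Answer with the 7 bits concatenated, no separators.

0001101

Block 1 (010): 1 one → 0
Block 2 (000): 0 ones → 0
Block 3 (001): 1 one → 0
Block 4 (101): 2 ones → 1
Block 5 (111): 3 ones → 1
Block 6 (000): 0 ones → 0
Block 7 (111): 3 ones → 1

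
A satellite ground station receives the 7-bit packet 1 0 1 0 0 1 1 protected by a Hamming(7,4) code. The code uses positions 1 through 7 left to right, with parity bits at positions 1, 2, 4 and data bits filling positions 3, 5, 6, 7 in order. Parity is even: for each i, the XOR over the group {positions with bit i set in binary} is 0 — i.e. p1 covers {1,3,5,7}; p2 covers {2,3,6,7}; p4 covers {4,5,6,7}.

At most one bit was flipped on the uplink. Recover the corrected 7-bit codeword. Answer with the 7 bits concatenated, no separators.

s1 (pos 1,3,5,7): 1⊕1⊕0⊕1 = 1
s2 (pos 2,3,6,7): 0⊕1⊕1⊕1 = 1
s4 (pos 4,5,6,7): 0⊕0⊕1⊕1 = 0
Syndrome s4…s1 = 011 → error at position 3.
Flip position 3: 1010011 → 1000011

1000011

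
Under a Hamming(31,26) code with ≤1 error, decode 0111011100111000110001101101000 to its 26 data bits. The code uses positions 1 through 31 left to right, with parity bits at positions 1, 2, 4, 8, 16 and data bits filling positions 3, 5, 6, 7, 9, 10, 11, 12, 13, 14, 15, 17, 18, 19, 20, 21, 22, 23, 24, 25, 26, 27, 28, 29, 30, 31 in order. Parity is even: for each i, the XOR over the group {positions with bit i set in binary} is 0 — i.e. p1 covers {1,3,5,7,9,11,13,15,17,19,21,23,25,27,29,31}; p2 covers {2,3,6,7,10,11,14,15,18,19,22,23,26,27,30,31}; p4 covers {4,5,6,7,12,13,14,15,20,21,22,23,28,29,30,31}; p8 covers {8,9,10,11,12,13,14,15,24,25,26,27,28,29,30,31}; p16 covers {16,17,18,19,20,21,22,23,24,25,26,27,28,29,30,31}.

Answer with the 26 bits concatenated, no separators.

10110011100110001101111000

s1 (pos 1,3,5,7,9,11,13,15,17,19,21,23,25,27,29,31): 0⊕1⊕0⊕1⊕0⊕1⊕1⊕0⊕1⊕0⊕0⊕1⊕1⊕0⊕0⊕0 = 1
s2 (pos 2,3,6,7,10,11,14,15,18,19,22,23,26,27,30,31): 1⊕1⊕1⊕1⊕0⊕1⊕0⊕0⊕1⊕0⊕1⊕1⊕1⊕0⊕0⊕0 = 1
s4 (pos 4,5,6,7,12,13,14,15,20,21,22,23,28,29,30,31): 1⊕0⊕1⊕1⊕1⊕1⊕0⊕0⊕0⊕0⊕1⊕1⊕1⊕0⊕0⊕0 = 0
s8 (pos 8,9,10,11,12,13,14,15,24,25,26,27,28,29,30,31): 1⊕0⊕0⊕1⊕1⊕1⊕0⊕0⊕0⊕1⊕1⊕0⊕1⊕0⊕0⊕0 = 1
s16 (pos 16,17,18,19,20,21,22,23,24,25,26,27,28,29,30,31): 0⊕1⊕1⊕0⊕0⊕0⊕1⊕1⊕0⊕1⊕1⊕0⊕1⊕0⊕0⊕0 = 1
Syndrome s16…s1 = 11011 → error at position 27.
Flip position 27: 0111011100111000110001101101000 → 0111011100111000110001101111000
Read data bits from positions 3,5,6,7,9,10,11,12,13,14,15,17,18,19,20,21,22,23,24,25,26,27,28,29,30,31: 10110011100110001101111000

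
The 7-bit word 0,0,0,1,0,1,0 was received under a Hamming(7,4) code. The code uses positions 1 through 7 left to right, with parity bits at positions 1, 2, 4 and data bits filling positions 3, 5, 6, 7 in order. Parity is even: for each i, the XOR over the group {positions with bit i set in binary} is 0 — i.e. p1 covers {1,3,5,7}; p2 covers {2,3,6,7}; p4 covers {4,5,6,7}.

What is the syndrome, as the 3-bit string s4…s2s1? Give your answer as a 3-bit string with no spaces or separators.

s1 (pos 1,3,5,7): 0⊕0⊕0⊕0 = 0
s2 (pos 2,3,6,7): 0⊕0⊕1⊕0 = 1
s4 (pos 4,5,6,7): 1⊕0⊕1⊕0 = 0
Syndrome s4…s1 = 010 → error at position 2.

010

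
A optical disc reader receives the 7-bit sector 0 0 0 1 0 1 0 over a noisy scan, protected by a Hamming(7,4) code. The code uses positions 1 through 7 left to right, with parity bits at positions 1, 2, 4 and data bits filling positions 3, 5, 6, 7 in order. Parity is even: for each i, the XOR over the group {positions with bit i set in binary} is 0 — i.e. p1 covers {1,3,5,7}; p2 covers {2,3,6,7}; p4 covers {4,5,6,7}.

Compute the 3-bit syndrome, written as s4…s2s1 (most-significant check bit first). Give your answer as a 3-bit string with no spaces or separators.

s1 (pos 1,3,5,7): 0⊕0⊕0⊕0 = 0
s2 (pos 2,3,6,7): 0⊕0⊕1⊕0 = 1
s4 (pos 4,5,6,7): 1⊕0⊕1⊕0 = 0
Syndrome s4…s1 = 010 → error at position 2.

010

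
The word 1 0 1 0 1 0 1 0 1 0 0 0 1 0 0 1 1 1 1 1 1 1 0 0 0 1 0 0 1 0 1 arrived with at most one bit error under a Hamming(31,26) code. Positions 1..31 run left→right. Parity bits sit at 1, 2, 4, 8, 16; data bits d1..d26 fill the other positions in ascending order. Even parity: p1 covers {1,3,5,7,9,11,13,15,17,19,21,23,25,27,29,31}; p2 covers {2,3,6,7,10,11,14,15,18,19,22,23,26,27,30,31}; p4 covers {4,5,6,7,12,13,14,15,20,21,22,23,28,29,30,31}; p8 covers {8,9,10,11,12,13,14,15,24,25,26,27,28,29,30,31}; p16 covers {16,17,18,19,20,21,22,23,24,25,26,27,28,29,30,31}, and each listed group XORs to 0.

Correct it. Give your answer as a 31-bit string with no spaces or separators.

s1 (pos 1,3,5,7,9,11,13,15,17,19,21,23,25,27,29,31): 1⊕1⊕1⊕1⊕1⊕0⊕1⊕0⊕1⊕1⊕1⊕0⊕0⊕0⊕1⊕1 = 1
s2 (pos 2,3,6,7,10,11,14,15,18,19,22,23,26,27,30,31): 0⊕1⊕0⊕1⊕0⊕0⊕0⊕0⊕1⊕1⊕1⊕0⊕1⊕0⊕0⊕1 = 1
s4 (pos 4,5,6,7,12,13,14,15,20,21,22,23,28,29,30,31): 0⊕1⊕0⊕1⊕0⊕1⊕0⊕0⊕1⊕1⊕1⊕0⊕0⊕1⊕0⊕1 = 0
s8 (pos 8,9,10,11,12,13,14,15,24,25,26,27,28,29,30,31): 0⊕1⊕0⊕0⊕0⊕1⊕0⊕0⊕0⊕0⊕1⊕0⊕0⊕1⊕0⊕1 = 1
s16 (pos 16,17,18,19,20,21,22,23,24,25,26,27,28,29,30,31): 1⊕1⊕1⊕1⊕1⊕1⊕1⊕0⊕0⊕0⊕1⊕0⊕0⊕1⊕0⊕1 = 0
Syndrome s16…s1 = 01011 → error at position 11.
Flip position 11: 1010101010001001111111000100101 → 1010101010101001111111000100101

1010101010101001111111000100101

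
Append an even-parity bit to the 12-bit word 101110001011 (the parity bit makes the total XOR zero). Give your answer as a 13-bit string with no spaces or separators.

XOR of the 12 data bits: 1⊕0⊕1⊕1⊕1⊕0⊕0⊕0⊕1⊕0⊕1⊕1 = 1
Parity bit = 1 (so all 13 bits XOR to 0).

1011100010111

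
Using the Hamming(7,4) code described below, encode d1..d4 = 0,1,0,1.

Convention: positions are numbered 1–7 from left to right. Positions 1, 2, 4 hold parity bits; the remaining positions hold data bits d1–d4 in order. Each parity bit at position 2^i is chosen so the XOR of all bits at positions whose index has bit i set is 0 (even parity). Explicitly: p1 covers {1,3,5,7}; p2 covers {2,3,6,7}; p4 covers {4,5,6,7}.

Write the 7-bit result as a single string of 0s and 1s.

Place data at non-parity positions: p1 p2 0 p4 1 0 1
p1 (pos 1,3,5,7): XOR of data positions = 0⊕1⊕1 = 0
p2 (pos 2,3,6,7): XOR of data positions = 0⊕0⊕1 = 1
p4 (pos 4,5,6,7): XOR of data positions = 1⊕0⊕1 = 0
Codeword: 0100101

0100101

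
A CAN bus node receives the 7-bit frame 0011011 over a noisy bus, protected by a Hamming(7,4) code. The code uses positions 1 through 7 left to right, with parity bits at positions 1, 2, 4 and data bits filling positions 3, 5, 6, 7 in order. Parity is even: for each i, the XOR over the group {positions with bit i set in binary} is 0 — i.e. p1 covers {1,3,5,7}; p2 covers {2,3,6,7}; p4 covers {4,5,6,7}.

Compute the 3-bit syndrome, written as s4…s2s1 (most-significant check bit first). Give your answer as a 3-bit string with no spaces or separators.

s1 (pos 1,3,5,7): 0⊕1⊕0⊕1 = 0
s2 (pos 2,3,6,7): 0⊕1⊕1⊕1 = 1
s4 (pos 4,5,6,7): 1⊕0⊕1⊕1 = 1
Syndrome s4…s1 = 110 → error at position 6.

110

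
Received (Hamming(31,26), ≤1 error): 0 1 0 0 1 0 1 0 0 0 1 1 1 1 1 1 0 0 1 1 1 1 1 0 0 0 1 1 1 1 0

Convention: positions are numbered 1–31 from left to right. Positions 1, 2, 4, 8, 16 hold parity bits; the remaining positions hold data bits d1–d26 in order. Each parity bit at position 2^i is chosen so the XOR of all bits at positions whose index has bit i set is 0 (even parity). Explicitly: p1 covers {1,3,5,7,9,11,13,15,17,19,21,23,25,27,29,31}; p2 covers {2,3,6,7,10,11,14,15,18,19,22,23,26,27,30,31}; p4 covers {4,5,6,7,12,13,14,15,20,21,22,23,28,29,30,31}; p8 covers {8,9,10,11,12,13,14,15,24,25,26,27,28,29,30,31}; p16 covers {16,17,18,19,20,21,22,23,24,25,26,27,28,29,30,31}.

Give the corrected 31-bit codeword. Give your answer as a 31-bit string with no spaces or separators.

s1 (pos 1,3,5,7,9,11,13,15,17,19,21,23,25,27,29,31): 0⊕0⊕1⊕1⊕0⊕1⊕1⊕1⊕0⊕1⊕1⊕1⊕0⊕1⊕1⊕0 = 0
s2 (pos 2,3,6,7,10,11,14,15,18,19,22,23,26,27,30,31): 1⊕0⊕0⊕1⊕0⊕1⊕1⊕1⊕0⊕1⊕1⊕1⊕0⊕1⊕1⊕0 = 0
s4 (pos 4,5,6,7,12,13,14,15,20,21,22,23,28,29,30,31): 0⊕1⊕0⊕1⊕1⊕1⊕1⊕1⊕1⊕1⊕1⊕1⊕1⊕1⊕1⊕0 = 1
s8 (pos 8,9,10,11,12,13,14,15,24,25,26,27,28,29,30,31): 0⊕0⊕0⊕1⊕1⊕1⊕1⊕1⊕0⊕0⊕0⊕1⊕1⊕1⊕1⊕0 = 1
s16 (pos 16,17,18,19,20,21,22,23,24,25,26,27,28,29,30,31): 1⊕0⊕0⊕1⊕1⊕1⊕1⊕1⊕0⊕0⊕0⊕1⊕1⊕1⊕1⊕0 = 0
Syndrome s16…s1 = 01100 → error at position 12.
Flip position 12: 0100101000111111001111100011110 → 0100101000101111001111100011110

0100101000101111001111100011110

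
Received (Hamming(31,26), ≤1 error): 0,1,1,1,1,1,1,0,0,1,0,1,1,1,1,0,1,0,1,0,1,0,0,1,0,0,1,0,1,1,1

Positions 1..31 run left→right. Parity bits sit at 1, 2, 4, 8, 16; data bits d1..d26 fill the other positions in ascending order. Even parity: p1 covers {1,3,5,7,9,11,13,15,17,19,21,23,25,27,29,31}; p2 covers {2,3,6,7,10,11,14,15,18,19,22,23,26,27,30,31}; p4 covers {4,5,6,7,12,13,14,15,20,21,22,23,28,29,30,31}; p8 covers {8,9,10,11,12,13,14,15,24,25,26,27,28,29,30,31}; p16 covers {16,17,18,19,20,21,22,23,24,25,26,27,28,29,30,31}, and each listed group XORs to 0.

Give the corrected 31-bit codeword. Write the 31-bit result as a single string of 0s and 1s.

s1 (pos 1,3,5,7,9,11,13,15,17,19,21,23,25,27,29,31): 0⊕1⊕1⊕1⊕0⊕0⊕1⊕1⊕1⊕1⊕1⊕0⊕0⊕1⊕1⊕1 = 1
s2 (pos 2,3,6,7,10,11,14,15,18,19,22,23,26,27,30,31): 1⊕1⊕1⊕1⊕1⊕0⊕1⊕1⊕0⊕1⊕0⊕0⊕0⊕1⊕1⊕1 = 1
s4 (pos 4,5,6,7,12,13,14,15,20,21,22,23,28,29,30,31): 1⊕1⊕1⊕1⊕1⊕1⊕1⊕1⊕0⊕1⊕0⊕0⊕0⊕1⊕1⊕1 = 0
s8 (pos 8,9,10,11,12,13,14,15,24,25,26,27,28,29,30,31): 0⊕0⊕1⊕0⊕1⊕1⊕1⊕1⊕1⊕0⊕0⊕1⊕0⊕1⊕1⊕1 = 0
s16 (pos 16,17,18,19,20,21,22,23,24,25,26,27,28,29,30,31): 0⊕1⊕0⊕1⊕0⊕1⊕0⊕0⊕1⊕0⊕0⊕1⊕0⊕1⊕1⊕1 = 0
Syndrome s16…s1 = 00011 → error at position 3.
Flip position 3: 0111111001011110101010010010111 → 0101111001011110101010010010111

0101111001011110101010010010111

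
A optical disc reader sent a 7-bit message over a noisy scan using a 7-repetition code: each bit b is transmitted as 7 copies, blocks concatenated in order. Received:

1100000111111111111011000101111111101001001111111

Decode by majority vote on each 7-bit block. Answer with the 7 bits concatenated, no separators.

Block 1 (1100000): 2 ones → 0
Block 2 (1111111): 7 ones → 1
Block 3 (1111101): 6 ones → 1
Block 4 (1000101): 3 ones → 0
Block 5 (1111111): 7 ones → 1
Block 6 (0100100): 2 ones → 0
Block 7 (1111111): 7 ones → 1

0110101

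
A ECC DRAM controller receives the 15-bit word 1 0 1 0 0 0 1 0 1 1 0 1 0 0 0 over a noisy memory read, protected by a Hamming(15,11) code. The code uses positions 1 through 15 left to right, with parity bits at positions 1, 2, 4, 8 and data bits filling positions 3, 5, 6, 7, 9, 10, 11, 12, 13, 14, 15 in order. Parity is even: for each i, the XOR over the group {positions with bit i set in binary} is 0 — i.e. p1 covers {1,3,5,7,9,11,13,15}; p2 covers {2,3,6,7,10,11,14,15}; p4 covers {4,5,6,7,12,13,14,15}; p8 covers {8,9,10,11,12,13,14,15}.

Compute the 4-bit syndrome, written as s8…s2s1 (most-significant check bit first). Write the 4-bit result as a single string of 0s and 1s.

s1 (pos 1,3,5,7,9,11,13,15): 1⊕1⊕0⊕1⊕1⊕0⊕0⊕0 = 0
s2 (pos 2,3,6,7,10,11,14,15): 0⊕1⊕0⊕1⊕1⊕0⊕0⊕0 = 1
s4 (pos 4,5,6,7,12,13,14,15): 0⊕0⊕0⊕1⊕1⊕0⊕0⊕0 = 0
s8 (pos 8,9,10,11,12,13,14,15): 0⊕1⊕1⊕0⊕1⊕0⊕0⊕0 = 1
Syndrome s8…s1 = 1010 → error at position 10.

1010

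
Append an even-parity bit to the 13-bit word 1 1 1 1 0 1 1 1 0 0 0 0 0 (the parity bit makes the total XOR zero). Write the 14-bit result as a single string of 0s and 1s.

XOR of the 13 data bits: 1⊕1⊕1⊕1⊕0⊕1⊕1⊕1⊕0⊕0⊕0⊕0⊕0 = 1
Parity bit = 1 (so all 14 bits XOR to 0).

11110111000001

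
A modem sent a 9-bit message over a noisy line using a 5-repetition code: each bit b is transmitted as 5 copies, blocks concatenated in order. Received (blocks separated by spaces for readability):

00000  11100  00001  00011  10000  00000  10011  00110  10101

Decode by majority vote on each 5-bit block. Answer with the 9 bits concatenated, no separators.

Block 1 (00000): 0 ones → 0
Block 2 (11100): 3 ones → 1
Block 3 (00001): 1 one → 0
Block 4 (00011): 2 ones → 0
Block 5 (10000): 1 one → 0
Block 6 (00000): 0 ones → 0
Block 7 (10011): 3 ones → 1
Block 8 (00110): 2 ones → 0
Block 9 (10101): 3 ones → 1

010000101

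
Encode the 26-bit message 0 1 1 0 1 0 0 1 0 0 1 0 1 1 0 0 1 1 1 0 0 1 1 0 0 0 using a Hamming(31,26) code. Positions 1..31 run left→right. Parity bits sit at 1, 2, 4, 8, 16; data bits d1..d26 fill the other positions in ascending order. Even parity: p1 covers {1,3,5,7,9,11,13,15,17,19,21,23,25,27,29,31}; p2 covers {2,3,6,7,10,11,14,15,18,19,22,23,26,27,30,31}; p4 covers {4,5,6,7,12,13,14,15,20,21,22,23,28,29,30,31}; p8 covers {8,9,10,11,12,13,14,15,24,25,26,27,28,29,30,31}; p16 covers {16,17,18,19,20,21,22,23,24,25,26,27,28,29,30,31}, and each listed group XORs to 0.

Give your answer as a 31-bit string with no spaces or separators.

0101110010010011011001110011000

Place data at non-parity positions: p1 p2 0 p4 1 1 0 p8 1 0 0 1 0 0 1 p16 0 1 1 0 0 1 1 1 0 0 1 1 0 0 0
p1 (pos 1,3,5,7,9,11,13,15,17,19,21,23,25,27,29,31): XOR of data positions = 0⊕1⊕0⊕1⊕0⊕0⊕1⊕0⊕1⊕0⊕1⊕0⊕1⊕0⊕0 = 0
p2 (pos 2,3,6,7,10,11,14,15,18,19,22,23,26,27,30,31): XOR of data positions = 0⊕1⊕0⊕0⊕0⊕0⊕1⊕1⊕1⊕1⊕1⊕0⊕1⊕0⊕0 = 1
p4 (pos 4,5,6,7,12,13,14,15,20,21,22,23,28,29,30,31): XOR of data positions = 1⊕1⊕0⊕1⊕0⊕0⊕1⊕0⊕0⊕1⊕1⊕1⊕0⊕0⊕0 = 1
p8 (pos 8,9,10,11,12,13,14,15,24,25,26,27,28,29,30,31): XOR of data positions = 1⊕0⊕0⊕1⊕0⊕0⊕1⊕1⊕0⊕0⊕1⊕1⊕0⊕0⊕0 = 0
p16 (pos 16,17,18,19,20,21,22,23,24,25,26,27,28,29,30,31): XOR of data positions = 0⊕1⊕1⊕0⊕0⊕1⊕1⊕1⊕0⊕0⊕1⊕1⊕0⊕0⊕0 = 1
Codeword: 0101110010010011011001110011000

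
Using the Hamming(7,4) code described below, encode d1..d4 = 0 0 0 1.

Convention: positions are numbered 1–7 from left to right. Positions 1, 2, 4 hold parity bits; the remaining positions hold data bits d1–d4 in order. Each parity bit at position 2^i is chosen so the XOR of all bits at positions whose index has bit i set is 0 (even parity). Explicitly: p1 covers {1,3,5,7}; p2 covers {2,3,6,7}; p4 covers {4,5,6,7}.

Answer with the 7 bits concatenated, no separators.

Place data at non-parity positions: p1 p2 0 p4 0 0 1
p1 (pos 1,3,5,7): XOR of data positions = 0⊕0⊕1 = 1
p2 (pos 2,3,6,7): XOR of data positions = 0⊕0⊕1 = 1
p4 (pos 4,5,6,7): XOR of data positions = 0⊕0⊕1 = 1
Codeword: 1101001

1101001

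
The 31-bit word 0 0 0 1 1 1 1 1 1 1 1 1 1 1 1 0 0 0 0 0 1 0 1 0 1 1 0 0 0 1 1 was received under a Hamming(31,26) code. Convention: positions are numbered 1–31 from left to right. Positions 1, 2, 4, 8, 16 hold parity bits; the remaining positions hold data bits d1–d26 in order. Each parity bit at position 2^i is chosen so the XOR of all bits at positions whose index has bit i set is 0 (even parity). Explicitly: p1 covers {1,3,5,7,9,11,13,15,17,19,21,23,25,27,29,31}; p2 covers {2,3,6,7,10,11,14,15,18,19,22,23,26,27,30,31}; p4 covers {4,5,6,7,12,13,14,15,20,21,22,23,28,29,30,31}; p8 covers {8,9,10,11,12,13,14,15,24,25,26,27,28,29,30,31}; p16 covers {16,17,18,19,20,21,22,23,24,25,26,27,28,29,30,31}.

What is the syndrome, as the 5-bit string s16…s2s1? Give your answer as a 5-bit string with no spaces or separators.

s1 (pos 1,3,5,7,9,11,13,15,17,19,21,23,25,27,29,31): 0⊕0⊕1⊕1⊕1⊕1⊕1⊕1⊕0⊕0⊕1⊕1⊕1⊕0⊕0⊕1 = 0
s2 (pos 2,3,6,7,10,11,14,15,18,19,22,23,26,27,30,31): 0⊕0⊕1⊕1⊕1⊕1⊕1⊕1⊕0⊕0⊕0⊕1⊕1⊕0⊕1⊕1 = 0
s4 (pos 4,5,6,7,12,13,14,15,20,21,22,23,28,29,30,31): 1⊕1⊕1⊕1⊕1⊕1⊕1⊕1⊕0⊕1⊕0⊕1⊕0⊕0⊕1⊕1 = 0
s8 (pos 8,9,10,11,12,13,14,15,24,25,26,27,28,29,30,31): 1⊕1⊕1⊕1⊕1⊕1⊕1⊕1⊕0⊕1⊕1⊕0⊕0⊕0⊕1⊕1 = 0
s16 (pos 16,17,18,19,20,21,22,23,24,25,26,27,28,29,30,31): 0⊕0⊕0⊕0⊕0⊕1⊕0⊕1⊕0⊕1⊕1⊕0⊕0⊕0⊕1⊕1 = 0
Syndrome s16…s1 = 00000 → no error.

00000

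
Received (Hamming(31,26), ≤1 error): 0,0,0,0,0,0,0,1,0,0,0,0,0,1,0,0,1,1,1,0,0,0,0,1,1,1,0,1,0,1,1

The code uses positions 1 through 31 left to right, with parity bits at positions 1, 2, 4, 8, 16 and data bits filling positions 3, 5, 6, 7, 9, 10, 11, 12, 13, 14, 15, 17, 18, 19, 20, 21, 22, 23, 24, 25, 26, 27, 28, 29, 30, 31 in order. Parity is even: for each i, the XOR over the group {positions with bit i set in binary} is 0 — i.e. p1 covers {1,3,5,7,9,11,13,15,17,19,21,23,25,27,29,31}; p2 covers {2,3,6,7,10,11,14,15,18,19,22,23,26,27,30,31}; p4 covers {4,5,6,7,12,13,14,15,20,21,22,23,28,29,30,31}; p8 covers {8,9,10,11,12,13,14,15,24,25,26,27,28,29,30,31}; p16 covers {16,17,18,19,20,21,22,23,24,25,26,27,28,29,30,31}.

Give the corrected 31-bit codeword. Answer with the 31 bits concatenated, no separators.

s1 (pos 1,3,5,7,9,11,13,15,17,19,21,23,25,27,29,31): 0⊕0⊕0⊕0⊕0⊕0⊕0⊕0⊕1⊕1⊕0⊕0⊕1⊕0⊕0⊕1 = 0
s2 (pos 2,3,6,7,10,11,14,15,18,19,22,23,26,27,30,31): 0⊕0⊕0⊕0⊕0⊕0⊕1⊕0⊕1⊕1⊕0⊕0⊕1⊕0⊕1⊕1 = 0
s4 (pos 4,5,6,7,12,13,14,15,20,21,22,23,28,29,30,31): 0⊕0⊕0⊕0⊕0⊕0⊕1⊕0⊕0⊕0⊕0⊕0⊕1⊕0⊕1⊕1 = 0
s8 (pos 8,9,10,11,12,13,14,15,24,25,26,27,28,29,30,31): 1⊕0⊕0⊕0⊕0⊕0⊕1⊕0⊕1⊕1⊕1⊕0⊕1⊕0⊕1⊕1 = 0
s16 (pos 16,17,18,19,20,21,22,23,24,25,26,27,28,29,30,31): 0⊕1⊕1⊕1⊕0⊕0⊕0⊕0⊕1⊕1⊕1⊕0⊕1⊕0⊕1⊕1 = 1
Syndrome s16…s1 = 10000 → error at position 16.
Flip position 16: 0000000100000100111000011101011 → 0000000100000101111000011101011

0000000100000101111000011101011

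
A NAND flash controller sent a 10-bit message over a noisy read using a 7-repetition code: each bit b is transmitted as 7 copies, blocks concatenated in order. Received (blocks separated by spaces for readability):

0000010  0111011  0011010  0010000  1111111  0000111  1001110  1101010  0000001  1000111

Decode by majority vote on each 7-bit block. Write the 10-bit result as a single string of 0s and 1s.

Block 1 (0000010): 1 one → 0
Block 2 (0111011): 5 ones → 1
Block 3 (0011010): 3 ones → 0
Block 4 (0010000): 1 one → 0
Block 5 (1111111): 7 ones → 1
Block 6 (0000111): 3 ones → 0
Block 7 (1001110): 4 ones → 1
Block 8 (1101010): 4 ones → 1
Block 9 (0000001): 1 one → 0
Block 10 (1000111): 4 ones → 1

0100101101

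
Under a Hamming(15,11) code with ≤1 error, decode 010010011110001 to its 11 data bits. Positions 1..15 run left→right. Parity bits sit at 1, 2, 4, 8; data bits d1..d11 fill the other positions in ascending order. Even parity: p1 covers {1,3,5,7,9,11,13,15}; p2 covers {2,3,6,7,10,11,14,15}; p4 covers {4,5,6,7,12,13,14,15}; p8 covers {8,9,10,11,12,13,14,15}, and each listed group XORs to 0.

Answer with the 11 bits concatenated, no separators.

01001110001

s1 (pos 1,3,5,7,9,11,13,15): 0⊕0⊕1⊕0⊕1⊕1⊕0⊕1 = 0
s2 (pos 2,3,6,7,10,11,14,15): 1⊕0⊕0⊕0⊕1⊕1⊕0⊕1 = 0
s4 (pos 4,5,6,7,12,13,14,15): 0⊕1⊕0⊕0⊕0⊕0⊕0⊕1 = 0
s8 (pos 8,9,10,11,12,13,14,15): 1⊕1⊕1⊕1⊕0⊕0⊕0⊕1 = 1
Syndrome s8…s1 = 1000 → error at position 8.
Flip position 8: 010010011110001 → 010010001110001
Read data bits from positions 3,5,6,7,9,10,11,12,13,14,15: 01001110001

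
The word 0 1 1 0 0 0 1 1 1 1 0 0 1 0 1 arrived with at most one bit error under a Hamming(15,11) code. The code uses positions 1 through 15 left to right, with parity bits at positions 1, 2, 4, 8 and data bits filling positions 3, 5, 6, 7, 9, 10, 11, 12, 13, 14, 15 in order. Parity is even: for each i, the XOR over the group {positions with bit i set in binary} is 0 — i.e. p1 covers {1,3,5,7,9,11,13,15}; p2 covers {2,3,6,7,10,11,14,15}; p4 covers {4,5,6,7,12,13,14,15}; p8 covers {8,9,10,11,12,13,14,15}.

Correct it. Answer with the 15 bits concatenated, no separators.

011000111100100

s1 (pos 1,3,5,7,9,11,13,15): 0⊕1⊕0⊕1⊕1⊕0⊕1⊕1 = 1
s2 (pos 2,3,6,7,10,11,14,15): 1⊕1⊕0⊕1⊕1⊕0⊕0⊕1 = 1
s4 (pos 4,5,6,7,12,13,14,15): 0⊕0⊕0⊕1⊕0⊕1⊕0⊕1 = 1
s8 (pos 8,9,10,11,12,13,14,15): 1⊕1⊕1⊕0⊕0⊕1⊕0⊕1 = 1
Syndrome s8…s1 = 1111 → error at position 15.
Flip position 15: 011000111100101 → 011000111100100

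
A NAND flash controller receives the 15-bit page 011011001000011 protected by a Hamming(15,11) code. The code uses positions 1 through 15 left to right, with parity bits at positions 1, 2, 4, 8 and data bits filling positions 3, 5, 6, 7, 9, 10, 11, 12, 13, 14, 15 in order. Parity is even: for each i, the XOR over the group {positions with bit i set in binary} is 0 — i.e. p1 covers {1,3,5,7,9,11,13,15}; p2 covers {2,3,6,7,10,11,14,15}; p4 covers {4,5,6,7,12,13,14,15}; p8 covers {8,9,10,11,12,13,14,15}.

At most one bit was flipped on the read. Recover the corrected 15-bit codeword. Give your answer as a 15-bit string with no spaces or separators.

s1 (pos 1,3,5,7,9,11,13,15): 0⊕1⊕1⊕0⊕1⊕0⊕0⊕1 = 0
s2 (pos 2,3,6,7,10,11,14,15): 1⊕1⊕1⊕0⊕0⊕0⊕1⊕1 = 1
s4 (pos 4,5,6,7,12,13,14,15): 0⊕1⊕1⊕0⊕0⊕0⊕1⊕1 = 0
s8 (pos 8,9,10,11,12,13,14,15): 0⊕1⊕0⊕0⊕0⊕0⊕1⊕1 = 1
Syndrome s8…s1 = 1010 → error at position 10.
Flip position 10: 011011001000011 → 011011001100011

011011001100011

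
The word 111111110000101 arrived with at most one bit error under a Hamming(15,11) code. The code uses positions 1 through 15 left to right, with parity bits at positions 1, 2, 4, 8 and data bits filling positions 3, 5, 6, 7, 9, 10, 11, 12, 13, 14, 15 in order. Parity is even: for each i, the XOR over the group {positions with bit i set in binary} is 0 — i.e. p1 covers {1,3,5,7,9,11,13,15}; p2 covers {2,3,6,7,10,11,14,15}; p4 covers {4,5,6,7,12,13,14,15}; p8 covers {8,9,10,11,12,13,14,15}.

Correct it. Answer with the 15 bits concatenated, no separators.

111111110100101

s1 (pos 1,3,5,7,9,11,13,15): 1⊕1⊕1⊕1⊕0⊕0⊕1⊕1 = 0
s2 (pos 2,3,6,7,10,11,14,15): 1⊕1⊕1⊕1⊕0⊕0⊕0⊕1 = 1
s4 (pos 4,5,6,7,12,13,14,15): 1⊕1⊕1⊕1⊕0⊕1⊕0⊕1 = 0
s8 (pos 8,9,10,11,12,13,14,15): 1⊕0⊕0⊕0⊕0⊕1⊕0⊕1 = 1
Syndrome s8…s1 = 1010 → error at position 10.
Flip position 10: 111111110000101 → 111111110100101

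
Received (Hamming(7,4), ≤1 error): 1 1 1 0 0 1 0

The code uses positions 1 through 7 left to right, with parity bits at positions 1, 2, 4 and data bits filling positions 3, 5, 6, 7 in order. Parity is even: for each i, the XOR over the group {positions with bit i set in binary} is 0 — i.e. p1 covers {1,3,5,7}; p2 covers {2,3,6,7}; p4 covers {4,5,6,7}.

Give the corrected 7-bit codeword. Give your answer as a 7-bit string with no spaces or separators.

1110000

s1 (pos 1,3,5,7): 1⊕1⊕0⊕0 = 0
s2 (pos 2,3,6,7): 1⊕1⊕1⊕0 = 1
s4 (pos 4,5,6,7): 0⊕0⊕1⊕0 = 1
Syndrome s4…s1 = 110 → error at position 6.
Flip position 6: 1110010 → 1110000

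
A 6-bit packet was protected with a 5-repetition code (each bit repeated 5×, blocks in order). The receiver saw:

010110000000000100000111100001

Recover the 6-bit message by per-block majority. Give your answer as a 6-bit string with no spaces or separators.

Block 1 (01011): 3 ones → 1
Block 2 (00000): 0 ones → 0
Block 3 (00000): 0 ones → 0
Block 4 (10000): 1 one → 0
Block 5 (01111): 4 ones → 1
Block 6 (00001): 1 one → 0

100010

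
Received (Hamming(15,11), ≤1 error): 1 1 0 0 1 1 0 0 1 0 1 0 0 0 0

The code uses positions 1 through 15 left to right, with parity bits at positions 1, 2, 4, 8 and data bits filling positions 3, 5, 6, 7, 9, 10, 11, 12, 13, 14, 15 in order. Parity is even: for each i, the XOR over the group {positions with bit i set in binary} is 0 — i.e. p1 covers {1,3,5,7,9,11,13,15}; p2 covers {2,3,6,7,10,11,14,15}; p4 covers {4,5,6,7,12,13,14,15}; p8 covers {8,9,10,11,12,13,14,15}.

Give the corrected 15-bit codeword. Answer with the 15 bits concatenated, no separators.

100011001010000

s1 (pos 1,3,5,7,9,11,13,15): 1⊕0⊕1⊕0⊕1⊕1⊕0⊕0 = 0
s2 (pos 2,3,6,7,10,11,14,15): 1⊕0⊕1⊕0⊕0⊕1⊕0⊕0 = 1
s4 (pos 4,5,6,7,12,13,14,15): 0⊕1⊕1⊕0⊕0⊕0⊕0⊕0 = 0
s8 (pos 8,9,10,11,12,13,14,15): 0⊕1⊕0⊕1⊕0⊕0⊕0⊕0 = 0
Syndrome s8…s1 = 0010 → error at position 2.
Flip position 2: 110011001010000 → 100011001010000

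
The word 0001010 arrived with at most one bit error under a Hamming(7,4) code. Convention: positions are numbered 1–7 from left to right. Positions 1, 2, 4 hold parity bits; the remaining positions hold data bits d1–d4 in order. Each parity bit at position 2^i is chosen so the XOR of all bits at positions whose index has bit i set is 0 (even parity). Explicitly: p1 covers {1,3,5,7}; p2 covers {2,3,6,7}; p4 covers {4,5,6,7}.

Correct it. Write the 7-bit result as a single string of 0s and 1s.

s1 (pos 1,3,5,7): 0⊕0⊕0⊕0 = 0
s2 (pos 2,3,6,7): 0⊕0⊕1⊕0 = 1
s4 (pos 4,5,6,7): 1⊕0⊕1⊕0 = 0
Syndrome s4…s1 = 010 → error at position 2.
Flip position 2: 0001010 → 0101010

0101010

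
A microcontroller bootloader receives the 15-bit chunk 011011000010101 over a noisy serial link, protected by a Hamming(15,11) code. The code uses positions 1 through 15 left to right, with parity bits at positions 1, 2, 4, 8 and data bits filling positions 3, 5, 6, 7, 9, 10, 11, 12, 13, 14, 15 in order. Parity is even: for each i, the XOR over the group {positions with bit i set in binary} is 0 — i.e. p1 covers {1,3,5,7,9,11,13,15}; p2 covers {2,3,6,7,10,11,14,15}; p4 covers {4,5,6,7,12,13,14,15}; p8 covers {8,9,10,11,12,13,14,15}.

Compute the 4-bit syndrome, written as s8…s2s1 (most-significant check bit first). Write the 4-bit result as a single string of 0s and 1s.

s1 (pos 1,3,5,7,9,11,13,15): 0⊕1⊕1⊕0⊕0⊕1⊕1⊕1 = 1
s2 (pos 2,3,6,7,10,11,14,15): 1⊕1⊕1⊕0⊕0⊕1⊕0⊕1 = 1
s4 (pos 4,5,6,7,12,13,14,15): 0⊕1⊕1⊕0⊕0⊕1⊕0⊕1 = 0
s8 (pos 8,9,10,11,12,13,14,15): 0⊕0⊕0⊕1⊕0⊕1⊕0⊕1 = 1
Syndrome s8…s1 = 1011 → error at position 11.

1011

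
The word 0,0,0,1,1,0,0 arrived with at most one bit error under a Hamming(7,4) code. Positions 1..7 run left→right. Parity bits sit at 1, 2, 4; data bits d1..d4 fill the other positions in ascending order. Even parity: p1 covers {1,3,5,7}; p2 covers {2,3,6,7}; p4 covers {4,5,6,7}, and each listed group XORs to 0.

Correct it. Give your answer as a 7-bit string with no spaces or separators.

s1 (pos 1,3,5,7): 0⊕0⊕1⊕0 = 1
s2 (pos 2,3,6,7): 0⊕0⊕0⊕0 = 0
s4 (pos 4,5,6,7): 1⊕1⊕0⊕0 = 0
Syndrome s4…s1 = 001 → error at position 1.
Flip position 1: 0001100 → 1001100

1001100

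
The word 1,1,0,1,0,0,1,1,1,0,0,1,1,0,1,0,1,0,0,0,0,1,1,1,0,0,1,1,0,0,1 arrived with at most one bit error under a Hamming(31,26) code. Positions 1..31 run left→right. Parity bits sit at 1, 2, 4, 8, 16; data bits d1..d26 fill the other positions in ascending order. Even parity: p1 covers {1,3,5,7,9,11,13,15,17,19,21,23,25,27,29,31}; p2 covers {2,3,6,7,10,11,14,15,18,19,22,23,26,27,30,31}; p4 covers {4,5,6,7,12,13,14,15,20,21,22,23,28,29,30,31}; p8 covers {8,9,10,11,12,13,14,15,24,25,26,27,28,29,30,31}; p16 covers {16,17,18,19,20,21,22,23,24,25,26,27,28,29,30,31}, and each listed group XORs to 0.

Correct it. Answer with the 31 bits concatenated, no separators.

s1 (pos 1,3,5,7,9,11,13,15,17,19,21,23,25,27,29,31): 1⊕0⊕0⊕1⊕1⊕0⊕1⊕1⊕1⊕0⊕0⊕1⊕0⊕1⊕0⊕1 = 1
s2 (pos 2,3,6,7,10,11,14,15,18,19,22,23,26,27,30,31): 1⊕0⊕0⊕1⊕0⊕0⊕0⊕1⊕0⊕0⊕1⊕1⊕0⊕1⊕0⊕1 = 1
s4 (pos 4,5,6,7,12,13,14,15,20,21,22,23,28,29,30,31): 1⊕0⊕0⊕1⊕1⊕1⊕0⊕1⊕0⊕0⊕1⊕1⊕1⊕0⊕0⊕1 = 1
s8 (pos 8,9,10,11,12,13,14,15,24,25,26,27,28,29,30,31): 1⊕1⊕0⊕0⊕1⊕1⊕0⊕1⊕1⊕0⊕0⊕1⊕1⊕0⊕0⊕1 = 1
s16 (pos 16,17,18,19,20,21,22,23,24,25,26,27,28,29,30,31): 0⊕1⊕0⊕0⊕0⊕0⊕1⊕1⊕1⊕0⊕0⊕1⊕1⊕0⊕0⊕1 = 1
Syndrome s16…s1 = 11111 → error at position 31.
Flip position 31: 1101001110011010100001110011001 → 1101001110011010100001110011000

1101001110011010100001110011000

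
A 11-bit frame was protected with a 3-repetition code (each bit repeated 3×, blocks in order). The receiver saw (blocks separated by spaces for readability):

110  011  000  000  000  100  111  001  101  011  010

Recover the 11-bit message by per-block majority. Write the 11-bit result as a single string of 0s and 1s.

11000010110

Block 1 (110): 2 ones → 1
Block 2 (011): 2 ones → 1
Block 3 (000): 0 ones → 0
Block 4 (000): 0 ones → 0
Block 5 (000): 0 ones → 0
Block 6 (100): 1 one → 0
Block 7 (111): 3 ones → 1
Block 8 (001): 1 one → 0
Block 9 (101): 2 ones → 1
Block 10 (011): 2 ones → 1
Block 11 (010): 1 one → 0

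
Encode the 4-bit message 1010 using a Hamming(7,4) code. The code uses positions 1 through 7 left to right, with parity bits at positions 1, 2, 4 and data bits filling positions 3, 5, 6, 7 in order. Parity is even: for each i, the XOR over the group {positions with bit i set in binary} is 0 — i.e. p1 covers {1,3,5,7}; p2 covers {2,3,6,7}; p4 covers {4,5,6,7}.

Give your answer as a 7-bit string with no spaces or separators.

1011010

Place data at non-parity positions: p1 p2 1 p4 0 1 0
p1 (pos 1,3,5,7): XOR of data positions = 1⊕0⊕0 = 1
p2 (pos 2,3,6,7): XOR of data positions = 1⊕1⊕0 = 0
p4 (pos 4,5,6,7): XOR of data positions = 0⊕1⊕0 = 1
Codeword: 1011010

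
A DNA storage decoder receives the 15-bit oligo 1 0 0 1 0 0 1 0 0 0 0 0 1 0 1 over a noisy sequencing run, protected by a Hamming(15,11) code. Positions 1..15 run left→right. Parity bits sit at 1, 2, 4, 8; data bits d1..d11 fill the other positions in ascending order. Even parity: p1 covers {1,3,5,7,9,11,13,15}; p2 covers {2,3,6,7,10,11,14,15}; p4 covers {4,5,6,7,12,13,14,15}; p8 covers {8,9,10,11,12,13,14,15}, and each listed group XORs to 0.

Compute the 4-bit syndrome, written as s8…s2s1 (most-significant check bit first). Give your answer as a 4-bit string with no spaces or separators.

0000

s1 (pos 1,3,5,7,9,11,13,15): 1⊕0⊕0⊕1⊕0⊕0⊕1⊕1 = 0
s2 (pos 2,3,6,7,10,11,14,15): 0⊕0⊕0⊕1⊕0⊕0⊕0⊕1 = 0
s4 (pos 4,5,6,7,12,13,14,15): 1⊕0⊕0⊕1⊕0⊕1⊕0⊕1 = 0
s8 (pos 8,9,10,11,12,13,14,15): 0⊕0⊕0⊕0⊕0⊕1⊕0⊕1 = 0
Syndrome s8…s1 = 0000 → no error.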